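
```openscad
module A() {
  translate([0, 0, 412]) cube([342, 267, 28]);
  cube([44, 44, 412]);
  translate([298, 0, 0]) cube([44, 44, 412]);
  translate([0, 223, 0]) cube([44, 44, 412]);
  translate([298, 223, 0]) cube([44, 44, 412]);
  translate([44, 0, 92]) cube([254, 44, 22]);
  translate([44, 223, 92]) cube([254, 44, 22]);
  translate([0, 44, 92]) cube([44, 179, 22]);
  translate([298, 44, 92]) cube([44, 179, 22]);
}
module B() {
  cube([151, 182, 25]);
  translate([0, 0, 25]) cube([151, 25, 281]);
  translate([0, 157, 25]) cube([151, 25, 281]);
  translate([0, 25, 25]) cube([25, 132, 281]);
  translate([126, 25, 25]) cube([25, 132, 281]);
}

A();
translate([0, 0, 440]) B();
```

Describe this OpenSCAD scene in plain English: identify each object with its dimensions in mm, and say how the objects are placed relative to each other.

A is a four-legged stool. The seat is a 342×267×28 mm slab whose top surface is at z = 440 mm; four square legs, each 44×44 mm in cross-section, run from the floor (z = 0) to the underside of the seat, each flush with a corner of the seat. Four stretchers, 44 mm wide and 22 mm tall, connect adjacent legs with their undersides at z = 92 mm, each running between the inner faces of the legs it joins and aligned with the legs' outer faces on the other axis.

B is an open storage box with external size 151×182×306 mm and wall thickness 25 mm (the base is also 25 mm thick). The base covers the whole footprint; the four walls stand on the base, with the y-facing walls full-width and the x-facing walls fitting between their inner faces.

The open box is on top of the stool.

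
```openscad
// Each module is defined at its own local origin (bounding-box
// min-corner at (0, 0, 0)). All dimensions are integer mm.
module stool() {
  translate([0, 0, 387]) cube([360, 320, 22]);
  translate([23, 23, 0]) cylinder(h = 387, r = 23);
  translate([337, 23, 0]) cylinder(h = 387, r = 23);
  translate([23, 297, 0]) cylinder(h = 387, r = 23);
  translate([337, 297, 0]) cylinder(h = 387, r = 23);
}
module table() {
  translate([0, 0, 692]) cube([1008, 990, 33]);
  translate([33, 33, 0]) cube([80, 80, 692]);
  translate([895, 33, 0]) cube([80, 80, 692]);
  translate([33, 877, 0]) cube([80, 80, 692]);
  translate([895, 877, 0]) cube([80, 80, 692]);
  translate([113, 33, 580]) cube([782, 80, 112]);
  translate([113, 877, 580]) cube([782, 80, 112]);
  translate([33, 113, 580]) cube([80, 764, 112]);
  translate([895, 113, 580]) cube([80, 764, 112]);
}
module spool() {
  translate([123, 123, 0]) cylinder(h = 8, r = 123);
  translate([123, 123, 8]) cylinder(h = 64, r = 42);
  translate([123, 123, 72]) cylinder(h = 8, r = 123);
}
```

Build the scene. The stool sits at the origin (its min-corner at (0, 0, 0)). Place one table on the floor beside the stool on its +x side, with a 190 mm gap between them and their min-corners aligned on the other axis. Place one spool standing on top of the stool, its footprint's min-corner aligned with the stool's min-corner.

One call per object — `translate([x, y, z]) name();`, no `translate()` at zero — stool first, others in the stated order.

stool();
translate([550, 0, 0]) table();
translate([0, 0, 409]) spool();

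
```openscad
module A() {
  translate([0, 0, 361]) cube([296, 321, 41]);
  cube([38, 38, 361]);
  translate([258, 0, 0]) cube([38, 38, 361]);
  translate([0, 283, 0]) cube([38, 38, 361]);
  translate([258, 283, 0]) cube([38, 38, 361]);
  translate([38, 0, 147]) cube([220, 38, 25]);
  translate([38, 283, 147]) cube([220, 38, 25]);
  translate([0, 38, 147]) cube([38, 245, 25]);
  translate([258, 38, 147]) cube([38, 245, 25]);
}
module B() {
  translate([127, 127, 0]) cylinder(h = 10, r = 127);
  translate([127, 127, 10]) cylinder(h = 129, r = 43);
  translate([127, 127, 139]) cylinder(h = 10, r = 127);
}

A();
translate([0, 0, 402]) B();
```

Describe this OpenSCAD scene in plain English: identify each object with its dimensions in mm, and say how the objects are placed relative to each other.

A is a four-legged stool. The seat is 296×321 mm, 41 mm thick, top at z = 402 mm. It stands on four square legs, each 38×38 mm in cross-section, from z = 0 to the seat underside, each flush with a corner of the seat. Four stretchers, 38 mm wide and 25 mm tall, connect adjacent legs with their undersides at z = 147 mm, each running between the inner faces of the legs it joins and aligned with the legs' outer faces on the other axis.

B is a spool: two coaxial disc flanges of radius 127 mm and thickness 10 mm, joined by a core cylinder of radius 43 mm and height 129 mm. The lower flange rests on z = 0 and the three cylinders share a vertical axis.

The spool is on top of the stool.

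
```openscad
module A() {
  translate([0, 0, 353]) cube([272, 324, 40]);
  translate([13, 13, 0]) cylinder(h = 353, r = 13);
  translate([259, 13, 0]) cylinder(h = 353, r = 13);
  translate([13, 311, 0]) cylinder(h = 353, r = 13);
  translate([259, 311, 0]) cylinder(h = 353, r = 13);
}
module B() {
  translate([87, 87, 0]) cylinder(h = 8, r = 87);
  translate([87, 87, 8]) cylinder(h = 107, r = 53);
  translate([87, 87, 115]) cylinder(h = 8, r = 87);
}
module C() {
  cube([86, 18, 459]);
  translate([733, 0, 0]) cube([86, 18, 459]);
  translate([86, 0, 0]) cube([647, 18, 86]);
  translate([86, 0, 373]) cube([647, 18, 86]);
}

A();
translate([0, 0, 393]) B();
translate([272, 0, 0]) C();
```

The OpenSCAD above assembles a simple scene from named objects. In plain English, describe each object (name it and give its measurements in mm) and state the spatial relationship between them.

A is a four-legged stool. The seat is a 272×324×40 mm slab whose top surface is at z = 393 mm; four round legs, each 26 mm in diameter, run from the floor (z = 0) to the underside of the seat, each leg's axis is inset half a diameter from the nearest pair of seat edges (so the leg's bounding box is flush with the corner).

B is a spool: two coaxial disc flanges of radius 87 mm and thickness 8 mm, joined by a core cylinder of radius 53 mm and height 107 mm. The lower flange rests on z = 0 and the three cylinders share a vertical axis.

C is a picture frame with a 647×287 mm rectangular opening (x by z) and a uniform 86 mm border on every side. Frame depth is 18 mm along y. It is built from two vertical stiles running the full outside height and two horizontal rails spanning the gap between the stiles.

The spool is on top of the stool. The picture frame is against the stool's +x side, with their −y faces flush.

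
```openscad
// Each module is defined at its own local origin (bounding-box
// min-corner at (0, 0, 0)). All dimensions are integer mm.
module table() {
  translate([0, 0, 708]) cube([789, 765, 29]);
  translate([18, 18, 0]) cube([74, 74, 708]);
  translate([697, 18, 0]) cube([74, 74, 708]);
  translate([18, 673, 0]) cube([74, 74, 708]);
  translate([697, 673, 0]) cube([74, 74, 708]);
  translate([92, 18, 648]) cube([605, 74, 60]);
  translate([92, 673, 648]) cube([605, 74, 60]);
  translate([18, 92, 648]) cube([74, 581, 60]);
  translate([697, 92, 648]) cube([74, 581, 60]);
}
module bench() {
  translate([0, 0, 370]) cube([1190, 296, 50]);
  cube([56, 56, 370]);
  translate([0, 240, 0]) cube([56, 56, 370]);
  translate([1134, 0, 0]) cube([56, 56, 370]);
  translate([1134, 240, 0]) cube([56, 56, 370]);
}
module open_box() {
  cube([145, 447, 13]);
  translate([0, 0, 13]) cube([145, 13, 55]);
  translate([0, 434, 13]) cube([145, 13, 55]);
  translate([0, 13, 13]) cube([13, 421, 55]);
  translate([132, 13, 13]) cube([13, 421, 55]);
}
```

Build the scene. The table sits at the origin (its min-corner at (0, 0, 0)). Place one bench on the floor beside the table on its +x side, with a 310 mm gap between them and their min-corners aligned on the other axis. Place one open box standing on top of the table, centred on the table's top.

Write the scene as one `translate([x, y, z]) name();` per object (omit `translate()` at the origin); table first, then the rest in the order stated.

table();
translate([1099, 0, 0]) bench();
translate([322, 159, 737]) open_box();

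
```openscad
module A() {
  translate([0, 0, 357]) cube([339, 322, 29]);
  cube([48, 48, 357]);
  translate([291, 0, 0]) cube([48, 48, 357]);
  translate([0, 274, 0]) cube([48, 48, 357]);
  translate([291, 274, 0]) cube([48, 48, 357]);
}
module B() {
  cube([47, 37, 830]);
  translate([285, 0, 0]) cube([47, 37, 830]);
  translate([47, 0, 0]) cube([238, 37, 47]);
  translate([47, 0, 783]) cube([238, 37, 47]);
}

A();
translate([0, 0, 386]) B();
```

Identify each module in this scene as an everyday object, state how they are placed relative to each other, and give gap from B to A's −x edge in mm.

The picture frame's min-x is at 0; the stool's min-x is 0; gap = 0 mm.

A is a stool. B is a picture frame. The picture frame is on top of the stool. The gap from the picture frame to the stool's −x edge is 0 mm.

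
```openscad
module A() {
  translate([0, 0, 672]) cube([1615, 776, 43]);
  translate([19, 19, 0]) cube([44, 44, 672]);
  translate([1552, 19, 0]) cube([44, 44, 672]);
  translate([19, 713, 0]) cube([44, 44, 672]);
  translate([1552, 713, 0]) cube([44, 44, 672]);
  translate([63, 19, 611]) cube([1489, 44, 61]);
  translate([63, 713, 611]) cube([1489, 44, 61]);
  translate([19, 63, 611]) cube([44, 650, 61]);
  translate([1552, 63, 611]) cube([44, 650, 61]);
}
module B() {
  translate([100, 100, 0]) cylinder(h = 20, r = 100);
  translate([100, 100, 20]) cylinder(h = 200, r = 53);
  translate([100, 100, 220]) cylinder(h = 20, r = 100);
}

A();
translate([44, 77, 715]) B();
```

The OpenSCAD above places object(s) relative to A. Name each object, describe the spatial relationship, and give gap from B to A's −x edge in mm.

The spool's min-x is at 44; the table's min-x is 0; gap = 44 mm.

A is a table. B is a spool. The spool is on top of the table. The gap from the spool to the table's −x edge is 44 mm.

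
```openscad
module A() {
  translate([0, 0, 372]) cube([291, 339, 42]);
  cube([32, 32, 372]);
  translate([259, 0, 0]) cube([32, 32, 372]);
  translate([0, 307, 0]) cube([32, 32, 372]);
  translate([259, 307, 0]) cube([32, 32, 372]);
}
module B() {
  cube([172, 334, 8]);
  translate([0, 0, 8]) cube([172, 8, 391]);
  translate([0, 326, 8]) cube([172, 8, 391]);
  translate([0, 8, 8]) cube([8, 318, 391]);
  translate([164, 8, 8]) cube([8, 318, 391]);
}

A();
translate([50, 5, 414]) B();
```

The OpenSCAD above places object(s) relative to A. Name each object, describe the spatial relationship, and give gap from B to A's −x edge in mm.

A is a stool. B is an open box. The open box is on top of the stool. The gap from the open box to the stool's −x edge is 50 mm.

The open box's min-x is at 50; the stool's min-x is 0; gap = 50 mm.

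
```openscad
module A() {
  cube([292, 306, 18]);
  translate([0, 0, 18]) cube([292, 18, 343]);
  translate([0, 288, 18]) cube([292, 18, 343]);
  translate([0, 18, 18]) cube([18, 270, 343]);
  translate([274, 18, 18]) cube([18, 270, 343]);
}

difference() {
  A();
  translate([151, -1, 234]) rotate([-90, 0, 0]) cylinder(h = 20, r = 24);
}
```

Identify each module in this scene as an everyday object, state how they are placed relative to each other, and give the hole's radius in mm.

A is an open box. The open box has a circular hole through its front wall. The hole's radius is 24 mm.

The subtracted cylinder has r = 24 mm.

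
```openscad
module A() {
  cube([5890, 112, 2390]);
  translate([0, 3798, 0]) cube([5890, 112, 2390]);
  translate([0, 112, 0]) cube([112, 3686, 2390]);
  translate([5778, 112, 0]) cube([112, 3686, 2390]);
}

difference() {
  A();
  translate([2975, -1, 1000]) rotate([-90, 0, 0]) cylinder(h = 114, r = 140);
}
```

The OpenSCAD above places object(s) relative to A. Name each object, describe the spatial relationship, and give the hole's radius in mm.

A is a house frame. The house frame has a circular hole through its front wall. The hole's radius is 140 mm.

The subtracted cylinder has r = 140 mm.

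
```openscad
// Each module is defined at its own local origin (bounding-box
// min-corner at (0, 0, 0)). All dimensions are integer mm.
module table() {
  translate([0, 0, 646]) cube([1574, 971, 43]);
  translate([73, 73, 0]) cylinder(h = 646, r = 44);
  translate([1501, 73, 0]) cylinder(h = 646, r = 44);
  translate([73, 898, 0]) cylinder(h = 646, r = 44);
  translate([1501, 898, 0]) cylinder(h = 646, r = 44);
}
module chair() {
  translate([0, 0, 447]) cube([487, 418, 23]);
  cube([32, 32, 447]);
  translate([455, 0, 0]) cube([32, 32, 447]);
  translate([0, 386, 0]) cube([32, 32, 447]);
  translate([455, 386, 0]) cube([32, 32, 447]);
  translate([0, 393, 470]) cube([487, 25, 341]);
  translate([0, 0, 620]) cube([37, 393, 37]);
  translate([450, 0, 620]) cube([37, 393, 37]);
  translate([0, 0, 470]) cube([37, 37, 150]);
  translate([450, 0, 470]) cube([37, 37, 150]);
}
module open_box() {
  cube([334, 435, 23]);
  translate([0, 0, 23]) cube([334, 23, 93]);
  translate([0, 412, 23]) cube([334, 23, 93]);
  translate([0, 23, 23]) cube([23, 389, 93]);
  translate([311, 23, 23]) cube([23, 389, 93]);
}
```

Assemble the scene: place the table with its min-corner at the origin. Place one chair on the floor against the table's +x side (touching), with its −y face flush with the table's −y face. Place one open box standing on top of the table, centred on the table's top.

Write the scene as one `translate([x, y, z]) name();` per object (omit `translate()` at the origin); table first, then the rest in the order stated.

table();
translate([1574, 0, 0]) chair();
translate([620, 268, 689]) open_box();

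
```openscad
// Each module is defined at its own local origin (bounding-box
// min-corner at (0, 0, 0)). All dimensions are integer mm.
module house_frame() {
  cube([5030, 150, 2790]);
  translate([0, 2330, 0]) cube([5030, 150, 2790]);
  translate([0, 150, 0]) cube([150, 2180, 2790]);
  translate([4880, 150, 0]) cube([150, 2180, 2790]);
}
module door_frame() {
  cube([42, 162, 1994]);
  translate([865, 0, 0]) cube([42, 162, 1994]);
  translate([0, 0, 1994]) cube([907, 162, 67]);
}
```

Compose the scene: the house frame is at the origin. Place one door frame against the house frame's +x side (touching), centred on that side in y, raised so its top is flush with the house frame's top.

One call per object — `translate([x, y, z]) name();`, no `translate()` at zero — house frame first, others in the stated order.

house_frame();
translate([5030, 1159, 729]) door_frame();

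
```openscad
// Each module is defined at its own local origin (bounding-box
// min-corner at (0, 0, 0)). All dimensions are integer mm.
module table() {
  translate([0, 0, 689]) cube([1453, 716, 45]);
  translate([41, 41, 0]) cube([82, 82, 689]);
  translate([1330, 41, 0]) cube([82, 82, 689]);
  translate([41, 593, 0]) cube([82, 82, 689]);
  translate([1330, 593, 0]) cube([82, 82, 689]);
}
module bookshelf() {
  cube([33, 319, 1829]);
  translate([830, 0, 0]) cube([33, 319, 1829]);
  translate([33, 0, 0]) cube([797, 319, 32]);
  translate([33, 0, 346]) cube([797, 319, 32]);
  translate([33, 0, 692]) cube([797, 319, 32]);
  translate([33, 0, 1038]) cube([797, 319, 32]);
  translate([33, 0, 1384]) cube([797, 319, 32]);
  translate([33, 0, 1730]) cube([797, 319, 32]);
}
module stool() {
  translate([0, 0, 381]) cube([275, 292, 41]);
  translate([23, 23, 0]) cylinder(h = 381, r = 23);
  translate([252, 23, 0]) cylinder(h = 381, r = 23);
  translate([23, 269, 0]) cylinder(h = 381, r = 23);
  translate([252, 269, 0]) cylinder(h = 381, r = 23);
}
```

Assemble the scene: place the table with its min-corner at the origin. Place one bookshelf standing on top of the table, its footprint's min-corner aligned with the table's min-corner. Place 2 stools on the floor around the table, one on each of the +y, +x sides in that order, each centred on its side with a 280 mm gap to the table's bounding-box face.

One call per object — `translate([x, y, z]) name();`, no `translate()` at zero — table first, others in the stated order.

table();
translate([0, 0, 734]) bookshelf();
translate([589, 996, 0]) stool();
translate([1733, 212, 0]) stool();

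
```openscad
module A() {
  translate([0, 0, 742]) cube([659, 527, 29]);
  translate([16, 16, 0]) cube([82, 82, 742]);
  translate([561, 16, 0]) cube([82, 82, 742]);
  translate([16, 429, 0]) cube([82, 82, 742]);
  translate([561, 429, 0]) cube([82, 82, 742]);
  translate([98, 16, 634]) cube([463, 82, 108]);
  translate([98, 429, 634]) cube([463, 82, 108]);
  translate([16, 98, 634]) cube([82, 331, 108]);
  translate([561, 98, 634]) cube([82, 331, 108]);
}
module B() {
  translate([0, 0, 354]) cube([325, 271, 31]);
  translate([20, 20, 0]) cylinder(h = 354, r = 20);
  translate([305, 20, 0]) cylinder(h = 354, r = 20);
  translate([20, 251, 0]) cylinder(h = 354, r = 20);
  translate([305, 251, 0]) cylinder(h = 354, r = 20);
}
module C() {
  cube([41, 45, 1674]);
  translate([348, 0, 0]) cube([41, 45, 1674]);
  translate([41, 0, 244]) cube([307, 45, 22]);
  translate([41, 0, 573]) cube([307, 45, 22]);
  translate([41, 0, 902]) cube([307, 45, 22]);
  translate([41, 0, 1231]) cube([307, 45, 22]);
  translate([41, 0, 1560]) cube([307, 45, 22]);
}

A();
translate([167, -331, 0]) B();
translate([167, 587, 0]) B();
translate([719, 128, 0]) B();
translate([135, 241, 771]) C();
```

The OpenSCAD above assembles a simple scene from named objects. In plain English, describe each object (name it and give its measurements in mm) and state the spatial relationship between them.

A is a rectangular dining table. The top is 659×527×29 mm with its upper surface at z = 771 mm. It stands on four 82×82 mm square legs, each inset 16 mm from the nearest pair of top edges, running from the floor to the underside of the top. Four apron rails, 82 mm thick and 108 mm tall, run between adjacent legs with their top edges flush with the underside of the top and their outer faces flush with the legs' outer faces.

B is a four-legged stool. The seat is 325×271 mm, 31 mm thick, top at z = 385 mm. It stands on four round legs, each 40 mm in diameter, from z = 0 to the seat underside, each leg's axis is inset half a diameter from the nearest pair of seat edges (so the leg's bounding box is flush with the corner).

C is a straight ladder. Two 41×45 mm vertical rails, 1674 mm tall, stand 389 mm apart (outside-to-outside) with their front faces coplanar on the −y side. 5 rungs, each 45 mm deep and 22 mm tall, span between the inner faces of the rails, front faces flush with the rails. The lowest rung's underside is at z = 244 mm and rungs are spaced 329 mm apart (underside to underside).

Three stools sit around the table at the −y, +y, +x sides. The ladder is on top of the table, centred.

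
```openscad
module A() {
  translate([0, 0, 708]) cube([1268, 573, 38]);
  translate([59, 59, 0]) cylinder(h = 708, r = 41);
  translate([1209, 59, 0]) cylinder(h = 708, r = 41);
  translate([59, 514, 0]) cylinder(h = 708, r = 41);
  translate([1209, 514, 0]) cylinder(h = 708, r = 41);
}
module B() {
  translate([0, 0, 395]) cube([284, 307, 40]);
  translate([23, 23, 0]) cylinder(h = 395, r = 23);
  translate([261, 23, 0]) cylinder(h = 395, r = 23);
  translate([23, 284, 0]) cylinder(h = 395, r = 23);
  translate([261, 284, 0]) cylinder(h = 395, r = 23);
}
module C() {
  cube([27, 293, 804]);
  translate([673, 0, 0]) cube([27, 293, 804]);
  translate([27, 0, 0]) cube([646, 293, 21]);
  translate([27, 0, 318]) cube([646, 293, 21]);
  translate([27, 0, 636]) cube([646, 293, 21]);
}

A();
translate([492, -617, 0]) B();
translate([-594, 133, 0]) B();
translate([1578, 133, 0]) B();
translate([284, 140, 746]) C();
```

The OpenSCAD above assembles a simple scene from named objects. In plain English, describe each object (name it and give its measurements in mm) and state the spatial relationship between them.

A is a rectangular dining table. The top is 1268×573×38 mm with its upper surface at z = 746 mm. It stands on four round legs of 82 mm diameter, each leg's bounding box inset 18 mm from the nearest pair of top edges, running from the floor to the underside of the top.

B is a simple wooden stool: a rectangular seat 284 mm (x) by 307 mm (y), 40 mm thick, top face at z = 435 mm, on four round legs, each 46 mm in diameter. The legs rest on z = 0, each leg's axis is inset half a diameter from the nearest pair of seat edges (so the leg's bounding box is flush with the corner).

C is a bookshelf 700 mm wide overall, 293 mm deep and 804 mm tall. The two sides are 27 mm thick vertical panels. 3 horizontal shelves of 21 mm thickness span between the inner faces of the sides; the lowest shelf sits on the floor and shelves are stacked with a clear vertical gap of 297 mm between each pair.

Three stools sit around the table at the −y, −x, +x sides. The bookshelf is on top of the table, centred.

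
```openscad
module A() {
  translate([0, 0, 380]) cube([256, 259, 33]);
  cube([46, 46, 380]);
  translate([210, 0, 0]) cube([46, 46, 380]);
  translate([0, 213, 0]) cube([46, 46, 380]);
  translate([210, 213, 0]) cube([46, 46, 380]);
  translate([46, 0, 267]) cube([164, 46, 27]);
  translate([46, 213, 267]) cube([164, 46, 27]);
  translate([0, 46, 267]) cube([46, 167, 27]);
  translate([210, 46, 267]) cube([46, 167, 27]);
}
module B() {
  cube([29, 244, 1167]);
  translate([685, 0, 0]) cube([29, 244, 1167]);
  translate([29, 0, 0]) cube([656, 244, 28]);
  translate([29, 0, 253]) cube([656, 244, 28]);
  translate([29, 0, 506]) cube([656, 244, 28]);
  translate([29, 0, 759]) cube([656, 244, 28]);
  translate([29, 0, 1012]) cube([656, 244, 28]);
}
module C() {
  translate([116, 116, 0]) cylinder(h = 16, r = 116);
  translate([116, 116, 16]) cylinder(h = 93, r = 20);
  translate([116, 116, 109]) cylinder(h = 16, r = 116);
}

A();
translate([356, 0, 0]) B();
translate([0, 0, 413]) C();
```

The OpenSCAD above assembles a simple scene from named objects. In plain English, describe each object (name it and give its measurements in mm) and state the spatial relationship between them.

A is a simple wooden stool: a rectangular seat 256 mm (x) by 259 mm (y), 33 mm thick, top face at z = 413 mm, on four square legs, each 46×46 mm in cross-section. The legs rest on z = 0, each flush with a corner of the seat. Four stretchers, 46 mm wide and 27 mm tall, connect adjacent legs with their undersides at z = 267 mm, each running between the inner faces of the legs it joins and aligned with the legs' outer faces on the other axis.

B is an open bookshelf. Two side panels, each 29 mm thick, 244 mm deep and 1167 mm tall, stand 714 mm apart (outside-to-outside). Between them sit 5 shelves, each 28 mm thick and 244 mm deep, spanning the full gap between the sides. The bottom shelf rests on the floor (its underside at z = 0) and the clear gap between one shelf's top and the next shelf's underside is 225 mm.

C is a spool: two coaxial disc flanges of radius 116 mm and thickness 16 mm, joined by a core cylinder of radius 20 mm and height 93 mm. The lower flange rests on z = 0 and the three cylinders share a vertical axis.

The bookshelf is on the floor beside the stool on its +x side. The spool is on top of the stool.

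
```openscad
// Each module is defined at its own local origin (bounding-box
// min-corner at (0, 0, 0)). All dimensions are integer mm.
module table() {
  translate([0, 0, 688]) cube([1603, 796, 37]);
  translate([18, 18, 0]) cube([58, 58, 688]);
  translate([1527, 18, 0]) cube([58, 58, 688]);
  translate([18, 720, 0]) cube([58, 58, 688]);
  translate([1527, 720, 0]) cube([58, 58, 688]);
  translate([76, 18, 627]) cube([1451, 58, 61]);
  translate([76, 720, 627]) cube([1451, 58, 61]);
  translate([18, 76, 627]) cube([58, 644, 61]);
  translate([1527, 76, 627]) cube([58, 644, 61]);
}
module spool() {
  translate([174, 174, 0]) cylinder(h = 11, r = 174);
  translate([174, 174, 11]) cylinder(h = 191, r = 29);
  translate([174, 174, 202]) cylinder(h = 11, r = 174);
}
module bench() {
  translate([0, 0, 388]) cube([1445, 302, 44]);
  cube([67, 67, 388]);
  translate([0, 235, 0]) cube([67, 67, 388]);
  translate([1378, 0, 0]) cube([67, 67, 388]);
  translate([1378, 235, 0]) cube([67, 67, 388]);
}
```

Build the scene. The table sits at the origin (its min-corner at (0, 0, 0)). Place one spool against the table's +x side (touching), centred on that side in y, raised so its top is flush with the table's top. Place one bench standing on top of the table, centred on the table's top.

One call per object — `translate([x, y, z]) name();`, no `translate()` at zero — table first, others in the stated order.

table();
translate([1603, 224, 512]) spool();
translate([79, 247, 725]) bench();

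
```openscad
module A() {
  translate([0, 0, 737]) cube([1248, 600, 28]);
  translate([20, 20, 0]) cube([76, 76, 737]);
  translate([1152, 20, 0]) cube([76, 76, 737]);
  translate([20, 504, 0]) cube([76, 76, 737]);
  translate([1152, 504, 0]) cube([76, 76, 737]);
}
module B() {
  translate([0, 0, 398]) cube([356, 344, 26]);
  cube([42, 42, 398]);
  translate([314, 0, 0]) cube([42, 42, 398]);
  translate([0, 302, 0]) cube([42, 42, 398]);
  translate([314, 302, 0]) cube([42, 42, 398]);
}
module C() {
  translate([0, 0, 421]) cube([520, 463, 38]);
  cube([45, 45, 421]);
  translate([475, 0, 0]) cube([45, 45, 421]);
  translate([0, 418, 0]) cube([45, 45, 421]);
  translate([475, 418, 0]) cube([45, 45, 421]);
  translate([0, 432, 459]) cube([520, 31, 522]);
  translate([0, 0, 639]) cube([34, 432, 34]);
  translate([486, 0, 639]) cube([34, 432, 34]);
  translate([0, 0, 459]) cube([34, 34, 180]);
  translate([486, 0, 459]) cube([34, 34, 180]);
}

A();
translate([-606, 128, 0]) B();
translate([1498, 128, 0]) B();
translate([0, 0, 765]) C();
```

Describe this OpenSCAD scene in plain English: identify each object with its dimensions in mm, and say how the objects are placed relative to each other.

A is a table with a 1248×600 mm rectangular top, 28 mm thick, top surface at z = 765 mm, supported by four 76×76 mm square legs, each inset 20 mm from the nearest pair of top edges, running from the floor.

B is a simple wooden stool: a rectangular seat 356 mm (x) by 344 mm (y), 26 mm thick, top face at z = 424 mm, on four square legs, each 42×42 mm in cross-section. The legs rest on z = 0, each flush with a corner of the seat.

C is a chair. The seat is a 520×463×38 mm slab with its top at z = 459 mm, on four 45×45 mm corner legs (flush with the seat edges, standing on z = 0). A flat backrest 31 mm thick, 522 mm tall, spans the full seat width and rises from the seat top along its +y edge, rear face flush with the rear of the seat. Two armrests of 34×34 mm section run along each side from the seat's front edge to the front of the backrest, top faces 214 mm above the seat top and outer faces flush with the seat's x-edges; a 34×34 mm post under the front of each armrest stands on the seat at the front corner.

Two stools sit around the table at the −x, +x sides. The chair is on top of the table.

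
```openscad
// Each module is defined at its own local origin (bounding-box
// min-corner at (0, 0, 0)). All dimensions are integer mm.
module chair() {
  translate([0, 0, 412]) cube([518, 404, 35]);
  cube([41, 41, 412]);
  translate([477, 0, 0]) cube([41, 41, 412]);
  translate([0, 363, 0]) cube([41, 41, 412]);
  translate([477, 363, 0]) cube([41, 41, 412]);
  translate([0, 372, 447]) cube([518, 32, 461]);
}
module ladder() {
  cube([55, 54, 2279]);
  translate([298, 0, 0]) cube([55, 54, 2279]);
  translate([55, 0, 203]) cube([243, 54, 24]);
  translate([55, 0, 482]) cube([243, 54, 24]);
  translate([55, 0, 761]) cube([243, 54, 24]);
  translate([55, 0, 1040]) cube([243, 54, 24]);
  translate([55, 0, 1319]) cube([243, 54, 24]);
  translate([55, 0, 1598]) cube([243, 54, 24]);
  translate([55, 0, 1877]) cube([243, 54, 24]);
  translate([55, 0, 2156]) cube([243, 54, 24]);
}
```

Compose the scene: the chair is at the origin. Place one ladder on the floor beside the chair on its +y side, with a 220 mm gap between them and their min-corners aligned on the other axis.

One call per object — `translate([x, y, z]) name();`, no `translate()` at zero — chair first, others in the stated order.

chair();
translate([0, 624, 0]) ladder();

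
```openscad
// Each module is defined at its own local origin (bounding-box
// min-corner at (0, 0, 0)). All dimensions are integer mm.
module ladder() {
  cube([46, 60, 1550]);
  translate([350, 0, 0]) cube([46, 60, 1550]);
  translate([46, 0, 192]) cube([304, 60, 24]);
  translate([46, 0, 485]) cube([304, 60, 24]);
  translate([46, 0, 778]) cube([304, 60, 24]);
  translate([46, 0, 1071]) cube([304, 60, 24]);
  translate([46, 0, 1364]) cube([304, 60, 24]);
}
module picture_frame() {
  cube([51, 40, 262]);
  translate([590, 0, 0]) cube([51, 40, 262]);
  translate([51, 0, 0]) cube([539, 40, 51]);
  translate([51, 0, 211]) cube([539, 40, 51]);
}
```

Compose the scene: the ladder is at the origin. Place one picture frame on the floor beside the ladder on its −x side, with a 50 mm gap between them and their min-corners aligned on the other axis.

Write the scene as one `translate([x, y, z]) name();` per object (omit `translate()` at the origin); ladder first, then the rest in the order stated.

ladder();
translate([-691, 0, 0]) picture_frame();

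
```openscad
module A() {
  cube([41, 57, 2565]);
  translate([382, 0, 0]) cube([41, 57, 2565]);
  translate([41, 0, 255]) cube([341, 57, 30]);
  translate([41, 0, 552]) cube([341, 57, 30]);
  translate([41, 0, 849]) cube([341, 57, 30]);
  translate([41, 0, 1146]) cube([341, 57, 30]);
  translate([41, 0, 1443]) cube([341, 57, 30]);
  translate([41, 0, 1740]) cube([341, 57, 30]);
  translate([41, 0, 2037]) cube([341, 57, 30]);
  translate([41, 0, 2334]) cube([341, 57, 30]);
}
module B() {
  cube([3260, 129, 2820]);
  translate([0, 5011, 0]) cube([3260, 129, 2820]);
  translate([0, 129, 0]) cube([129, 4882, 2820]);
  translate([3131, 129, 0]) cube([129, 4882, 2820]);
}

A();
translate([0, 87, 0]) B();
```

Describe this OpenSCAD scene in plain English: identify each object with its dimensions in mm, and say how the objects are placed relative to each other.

A is a wooden ladder with two side rails of 41×57 mm section and 2565 mm height, set 423 mm apart overall. Between them run 8 rectangular rungs (57 mm deep, 30 mm thick), front faces flush with the rails' −y face. The bottom of the first rung is 255 mm above the floor and each subsequent rung is 297 mm higher than the one below.

B is the wall frame of a small rectangular building: four walls, each 2820 mm tall and 129 mm thick, enclosing a footprint 3260 mm (x) by 5140 mm (y) outside-to-outside, with no floor or roof. The front and back walls (the −y and +y sides) span the full width; the two side walls fit between them.

The house frame is on the floor beside the ladder on its +y side.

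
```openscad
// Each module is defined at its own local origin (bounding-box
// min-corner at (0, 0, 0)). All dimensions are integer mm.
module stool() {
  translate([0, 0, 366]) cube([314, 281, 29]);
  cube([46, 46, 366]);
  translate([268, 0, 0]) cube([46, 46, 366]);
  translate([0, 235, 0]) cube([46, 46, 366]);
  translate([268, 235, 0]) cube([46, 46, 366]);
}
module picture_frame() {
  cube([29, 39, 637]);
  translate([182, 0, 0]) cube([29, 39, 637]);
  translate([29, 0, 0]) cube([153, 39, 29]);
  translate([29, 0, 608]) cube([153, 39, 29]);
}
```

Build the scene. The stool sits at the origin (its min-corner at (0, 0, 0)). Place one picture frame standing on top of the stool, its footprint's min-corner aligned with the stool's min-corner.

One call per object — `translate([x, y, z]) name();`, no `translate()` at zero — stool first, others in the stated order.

stool();
translate([0, 0, 395]) picture_frame();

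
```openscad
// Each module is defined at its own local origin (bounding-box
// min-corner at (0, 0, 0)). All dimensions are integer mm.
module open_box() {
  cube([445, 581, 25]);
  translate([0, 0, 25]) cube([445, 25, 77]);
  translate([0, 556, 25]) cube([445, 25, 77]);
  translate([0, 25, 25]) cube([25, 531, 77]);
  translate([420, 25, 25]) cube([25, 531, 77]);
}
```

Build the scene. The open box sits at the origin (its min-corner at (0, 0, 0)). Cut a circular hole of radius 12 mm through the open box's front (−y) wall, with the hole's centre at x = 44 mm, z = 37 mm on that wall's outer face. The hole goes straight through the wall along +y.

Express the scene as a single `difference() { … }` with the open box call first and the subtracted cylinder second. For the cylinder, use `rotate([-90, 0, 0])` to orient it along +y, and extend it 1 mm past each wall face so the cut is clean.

difference() {
  open_box();
  translate([44, -1, 37]) rotate([-90, 0, 0]) cylinder(h = 27, r = 12);
}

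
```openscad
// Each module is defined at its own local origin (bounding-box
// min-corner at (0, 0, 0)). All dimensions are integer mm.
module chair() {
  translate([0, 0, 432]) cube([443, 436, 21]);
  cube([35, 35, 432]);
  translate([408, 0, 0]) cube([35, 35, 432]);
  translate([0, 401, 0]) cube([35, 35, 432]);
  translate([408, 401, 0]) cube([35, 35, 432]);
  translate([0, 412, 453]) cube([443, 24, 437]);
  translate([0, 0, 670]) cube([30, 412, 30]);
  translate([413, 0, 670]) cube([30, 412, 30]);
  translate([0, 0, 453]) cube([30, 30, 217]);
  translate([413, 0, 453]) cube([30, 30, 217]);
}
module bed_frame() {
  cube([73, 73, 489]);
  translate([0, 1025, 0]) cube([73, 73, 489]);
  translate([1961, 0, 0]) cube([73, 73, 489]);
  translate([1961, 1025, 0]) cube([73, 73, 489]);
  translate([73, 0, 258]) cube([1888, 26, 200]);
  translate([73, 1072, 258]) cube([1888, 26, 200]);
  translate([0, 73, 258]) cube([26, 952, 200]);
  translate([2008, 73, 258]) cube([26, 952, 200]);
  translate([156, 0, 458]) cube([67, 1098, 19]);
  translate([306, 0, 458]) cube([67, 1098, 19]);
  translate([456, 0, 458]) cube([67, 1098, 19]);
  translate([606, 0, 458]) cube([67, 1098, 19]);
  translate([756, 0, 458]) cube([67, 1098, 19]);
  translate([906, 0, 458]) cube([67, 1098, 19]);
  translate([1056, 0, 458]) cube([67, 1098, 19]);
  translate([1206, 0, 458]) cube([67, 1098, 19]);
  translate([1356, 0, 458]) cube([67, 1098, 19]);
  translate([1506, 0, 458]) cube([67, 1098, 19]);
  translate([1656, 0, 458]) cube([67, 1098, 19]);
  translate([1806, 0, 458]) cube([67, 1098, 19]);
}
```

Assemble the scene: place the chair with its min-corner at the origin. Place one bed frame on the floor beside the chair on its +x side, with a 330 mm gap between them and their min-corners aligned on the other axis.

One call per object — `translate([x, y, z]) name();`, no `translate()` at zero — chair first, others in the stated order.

chair();
translate([773, 0, 0]) bed_frame();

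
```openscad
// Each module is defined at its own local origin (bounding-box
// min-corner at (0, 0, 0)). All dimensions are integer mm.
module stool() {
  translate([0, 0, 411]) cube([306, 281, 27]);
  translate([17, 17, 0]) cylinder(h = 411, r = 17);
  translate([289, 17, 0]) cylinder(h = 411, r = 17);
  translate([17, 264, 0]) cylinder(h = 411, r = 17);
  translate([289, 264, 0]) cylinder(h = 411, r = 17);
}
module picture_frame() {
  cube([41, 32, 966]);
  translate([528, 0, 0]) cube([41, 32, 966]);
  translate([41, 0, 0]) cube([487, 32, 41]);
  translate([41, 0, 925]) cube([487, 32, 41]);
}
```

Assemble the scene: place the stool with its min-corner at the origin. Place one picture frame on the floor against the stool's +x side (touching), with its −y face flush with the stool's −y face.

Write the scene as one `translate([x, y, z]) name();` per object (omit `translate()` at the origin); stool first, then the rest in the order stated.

stool();
translate([306, 0, 0]) picture_frame();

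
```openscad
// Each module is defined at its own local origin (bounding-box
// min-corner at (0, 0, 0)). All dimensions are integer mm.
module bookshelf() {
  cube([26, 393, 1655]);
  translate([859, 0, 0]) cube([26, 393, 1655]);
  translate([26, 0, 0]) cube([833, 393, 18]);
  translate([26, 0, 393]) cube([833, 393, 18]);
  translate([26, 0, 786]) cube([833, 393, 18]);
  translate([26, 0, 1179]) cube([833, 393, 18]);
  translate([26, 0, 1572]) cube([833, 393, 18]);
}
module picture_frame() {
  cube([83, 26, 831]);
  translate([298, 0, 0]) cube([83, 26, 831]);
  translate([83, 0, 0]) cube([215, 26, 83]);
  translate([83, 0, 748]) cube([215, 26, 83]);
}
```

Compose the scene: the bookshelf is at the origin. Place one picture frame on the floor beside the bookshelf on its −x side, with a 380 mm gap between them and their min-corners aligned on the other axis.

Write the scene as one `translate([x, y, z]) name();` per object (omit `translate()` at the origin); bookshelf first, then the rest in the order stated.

bookshelf();
translate([-761, 0, 0]) picture_frame();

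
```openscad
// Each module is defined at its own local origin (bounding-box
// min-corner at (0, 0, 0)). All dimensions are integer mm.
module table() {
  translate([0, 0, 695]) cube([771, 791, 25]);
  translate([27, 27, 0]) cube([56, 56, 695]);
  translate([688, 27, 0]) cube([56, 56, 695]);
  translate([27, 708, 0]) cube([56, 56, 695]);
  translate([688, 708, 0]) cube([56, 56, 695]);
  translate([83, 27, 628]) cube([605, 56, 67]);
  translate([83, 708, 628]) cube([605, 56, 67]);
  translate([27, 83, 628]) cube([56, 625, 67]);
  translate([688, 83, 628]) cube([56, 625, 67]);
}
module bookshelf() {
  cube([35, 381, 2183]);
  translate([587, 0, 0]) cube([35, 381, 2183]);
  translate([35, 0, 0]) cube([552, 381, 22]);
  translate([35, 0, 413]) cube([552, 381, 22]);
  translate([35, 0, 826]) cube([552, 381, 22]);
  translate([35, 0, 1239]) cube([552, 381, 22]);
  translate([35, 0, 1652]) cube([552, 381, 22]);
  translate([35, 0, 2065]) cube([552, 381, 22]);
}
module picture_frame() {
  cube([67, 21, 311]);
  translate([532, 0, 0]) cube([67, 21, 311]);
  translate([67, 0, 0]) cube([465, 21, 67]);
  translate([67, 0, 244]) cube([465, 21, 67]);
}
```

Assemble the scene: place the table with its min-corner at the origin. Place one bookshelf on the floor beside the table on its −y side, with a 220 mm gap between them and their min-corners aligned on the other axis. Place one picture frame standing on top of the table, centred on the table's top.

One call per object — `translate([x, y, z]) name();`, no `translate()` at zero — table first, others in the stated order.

table();
translate([0, -601, 0]) bookshelf();
translate([86, 385, 720]) picture_frame();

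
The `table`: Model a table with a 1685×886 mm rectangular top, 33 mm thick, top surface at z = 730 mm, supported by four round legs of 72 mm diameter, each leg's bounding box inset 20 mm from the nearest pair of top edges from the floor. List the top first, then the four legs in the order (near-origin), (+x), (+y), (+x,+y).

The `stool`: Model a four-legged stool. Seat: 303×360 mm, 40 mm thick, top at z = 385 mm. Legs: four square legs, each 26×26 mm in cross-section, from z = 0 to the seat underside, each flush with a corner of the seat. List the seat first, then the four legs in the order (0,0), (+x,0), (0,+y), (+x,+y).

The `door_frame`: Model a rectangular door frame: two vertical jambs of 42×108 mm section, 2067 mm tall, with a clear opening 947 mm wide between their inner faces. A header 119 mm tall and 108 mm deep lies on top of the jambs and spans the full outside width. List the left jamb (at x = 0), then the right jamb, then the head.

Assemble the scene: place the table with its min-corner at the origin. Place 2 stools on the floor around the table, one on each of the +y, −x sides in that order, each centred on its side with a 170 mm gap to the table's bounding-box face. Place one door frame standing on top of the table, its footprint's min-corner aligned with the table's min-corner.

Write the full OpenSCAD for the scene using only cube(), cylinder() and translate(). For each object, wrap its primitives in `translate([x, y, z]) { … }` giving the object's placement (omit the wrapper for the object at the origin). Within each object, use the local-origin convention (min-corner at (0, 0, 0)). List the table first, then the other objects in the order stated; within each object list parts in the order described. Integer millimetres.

translate([0, 0, 697]) cube([1685, 886, 33]);
translate([56, 56, 0]) cylinder(h = 697, r = 36);
translate([1629, 56, 0]) cylinder(h = 697, r = 36);
translate([56, 830, 0]) cylinder(h = 697, r = 36);
translate([1629, 830, 0]) cylinder(h = 697, r = 36);
translate([691, 1056, 0]) {
  translate([0, 0, 345]) cube([303, 360, 40]);
  cube([26, 26, 345]);
  translate([277, 0, 0]) cube([26, 26, 345]);
  translate([0, 334, 0]) cube([26, 26, 345]);
  translate([277, 334, 0]) cube([26, 26, 345]);
}
translate([-473, 263, 0]) {
  translate([0, 0, 345]) cube([303, 360, 40]);
  cube([26, 26, 345]);
  translate([277, 0, 0]) cube([26, 26, 345]);
  translate([0, 334, 0]) cube([26, 26, 345]);
  translate([277, 334, 0]) cube([26, 26, 345]);
}
translate([0, 0, 730]) {
  cube([42, 108, 2067]);
  translate([989, 0, 0]) cube([42, 108, 2067]);
  translate([0, 0, 2067]) cube([1031, 108, 119]);
}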